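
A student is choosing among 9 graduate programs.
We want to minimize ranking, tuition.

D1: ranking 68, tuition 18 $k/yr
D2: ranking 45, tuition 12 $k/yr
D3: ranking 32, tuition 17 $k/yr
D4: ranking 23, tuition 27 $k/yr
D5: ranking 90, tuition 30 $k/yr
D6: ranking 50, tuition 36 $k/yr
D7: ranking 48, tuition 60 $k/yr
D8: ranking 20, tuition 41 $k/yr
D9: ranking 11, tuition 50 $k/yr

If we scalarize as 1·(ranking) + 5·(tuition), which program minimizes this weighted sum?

D2

D1: 1·68 + 5·18 = 158
D2: 1·45 + 5·12 = 105
D3: 1·32 + 5·17 = 117
D4: 1·23 + 5·27 = 158
D5: 1·90 + 5·30 = 240
D6: 1·50 + 5·36 = 230
D7: 1·48 + 5·60 = 348
D8: 1·20 + 5·41 = 225
D9: 1·11 + 5·50 = 261
Lowest: D2 at 105.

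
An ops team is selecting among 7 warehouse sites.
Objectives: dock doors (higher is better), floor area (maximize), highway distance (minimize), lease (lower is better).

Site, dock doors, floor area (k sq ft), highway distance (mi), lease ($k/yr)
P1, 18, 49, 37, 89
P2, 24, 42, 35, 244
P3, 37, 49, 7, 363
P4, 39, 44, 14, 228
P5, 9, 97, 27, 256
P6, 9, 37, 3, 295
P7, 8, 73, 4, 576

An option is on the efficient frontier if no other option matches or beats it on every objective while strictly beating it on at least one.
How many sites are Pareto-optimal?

6

P1: not dominated (best lease).
P2: dominated by P4 (dock doors 39≥24, floor area 44≥42, highway distance 14≤35, lease 228≤244).
P3: not dominated.
P4: not dominated (best dock doors).
P5: not dominated (best floor area).
P6: not dominated (best highway distance).
P7: not dominated.
Pareto-optimal: P1, P3, P4, P5, P6, P7 → 6.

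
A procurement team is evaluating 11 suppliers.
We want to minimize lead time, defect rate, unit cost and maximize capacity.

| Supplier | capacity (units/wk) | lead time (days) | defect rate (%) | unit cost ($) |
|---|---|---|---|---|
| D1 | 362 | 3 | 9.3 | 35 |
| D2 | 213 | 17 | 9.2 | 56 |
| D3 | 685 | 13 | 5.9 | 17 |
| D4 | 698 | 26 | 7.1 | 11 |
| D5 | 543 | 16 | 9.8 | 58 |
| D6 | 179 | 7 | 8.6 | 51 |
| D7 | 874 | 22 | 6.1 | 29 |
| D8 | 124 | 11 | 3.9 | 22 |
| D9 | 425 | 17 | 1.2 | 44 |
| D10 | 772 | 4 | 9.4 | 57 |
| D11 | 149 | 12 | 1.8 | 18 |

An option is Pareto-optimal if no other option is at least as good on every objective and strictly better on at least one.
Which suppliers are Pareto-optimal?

D1: not dominated (best lead time).
D2: dominated by D3 (capacity 685≥213, lead time 13≤17, defect rate 5.9≤9.2, unit cost 17≤56).
D3: not dominated.
D4: not dominated (best unit cost).
D5: dominated by D3 (capacity 685≥543, lead time 13≤16, defect rate 5.9≤9.8, unit cost 17≤58).
D6: not dominated.
D7: not dominated (best capacity).
D8: not dominated.
D9: not dominated (best defect rate).
D10: not dominated.
D11: not dominated.

D1, D3, D4, D6, D7, D8, D9, D10, D11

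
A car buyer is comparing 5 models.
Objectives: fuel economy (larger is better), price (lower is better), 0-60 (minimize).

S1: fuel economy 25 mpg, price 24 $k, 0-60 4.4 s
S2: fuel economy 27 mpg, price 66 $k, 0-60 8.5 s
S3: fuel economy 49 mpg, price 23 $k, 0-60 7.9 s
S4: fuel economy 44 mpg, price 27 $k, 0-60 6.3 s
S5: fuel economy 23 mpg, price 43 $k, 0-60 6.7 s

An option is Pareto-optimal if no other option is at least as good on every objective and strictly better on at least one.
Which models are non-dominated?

S1, S3, S4

S1: not dominated (best 0-60).
S2: dominated by S3 (fuel economy 49≥27, price 23≤66, 0-60 7.9≤8.5).
S3: not dominated (best fuel economy).
S4: not dominated.
S5: dominated by S1 (fuel economy 25≥23, price 24≤43, 0-60 4.4≤6.7).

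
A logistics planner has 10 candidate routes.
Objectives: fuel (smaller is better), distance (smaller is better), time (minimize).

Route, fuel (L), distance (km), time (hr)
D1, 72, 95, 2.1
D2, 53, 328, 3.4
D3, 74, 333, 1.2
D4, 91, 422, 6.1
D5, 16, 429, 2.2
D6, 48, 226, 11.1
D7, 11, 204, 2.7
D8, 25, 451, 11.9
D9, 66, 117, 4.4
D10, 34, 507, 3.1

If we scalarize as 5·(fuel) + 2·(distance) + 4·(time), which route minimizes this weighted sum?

D7

D1: 5·72 + 2·95 + 4·2.1 = 558.4
D2: 5·53 + 2·328 + 4·3.4 = 934.6
D3: 5·74 + 2·333 + 4·1.2 = 1040.8
D4: 5·91 + 2·422 + 4·6.1 = 1323.4
D5: 5·16 + 2·429 + 4·2.2 = 946.8
D6: 5·48 + 2·226 + 4·11.1 = 736.4
D7: 5·11 + 2·204 + 4·2.7 = 473.8
D8: 5·25 + 2·451 + 4·11.9 = 1074.6
D9: 5·66 + 2·117 + 4·4.4 = 581.6
D10: 5·34 + 2·507 + 4·3.1 = 1196.4
Lowest: D7 at 473.8.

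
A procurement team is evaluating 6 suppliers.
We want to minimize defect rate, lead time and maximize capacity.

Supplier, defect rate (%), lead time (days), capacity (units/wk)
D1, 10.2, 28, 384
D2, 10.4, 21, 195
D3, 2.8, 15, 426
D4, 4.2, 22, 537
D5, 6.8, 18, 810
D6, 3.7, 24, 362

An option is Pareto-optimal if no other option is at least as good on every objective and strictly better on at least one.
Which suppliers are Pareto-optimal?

D1: dominated by D3 (defect rate 2.8≤10.2, lead time 15≤28, capacity 426≥384).
D2: dominated by D3 (defect rate 2.8≤10.4, lead time 15≤21, capacity 426≥195).
D3: not dominated (best defect rate).
D4: not dominated.
D5: not dominated (best capacity).
D6: dominated by D3 (defect rate 2.8≤3.7, lead time 15≤24, capacity 426≥362).

D3, D4, D5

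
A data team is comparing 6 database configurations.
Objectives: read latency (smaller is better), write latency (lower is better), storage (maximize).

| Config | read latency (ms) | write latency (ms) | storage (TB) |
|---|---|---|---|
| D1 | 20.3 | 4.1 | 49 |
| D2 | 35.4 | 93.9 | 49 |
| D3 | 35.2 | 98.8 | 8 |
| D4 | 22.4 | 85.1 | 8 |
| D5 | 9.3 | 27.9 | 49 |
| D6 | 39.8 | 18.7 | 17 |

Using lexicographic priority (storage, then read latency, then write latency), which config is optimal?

D5

First maximize storage: best is 49, kept {D1, D2, D5}.
Then minimize read latency: best is 9.3, kept {D5}.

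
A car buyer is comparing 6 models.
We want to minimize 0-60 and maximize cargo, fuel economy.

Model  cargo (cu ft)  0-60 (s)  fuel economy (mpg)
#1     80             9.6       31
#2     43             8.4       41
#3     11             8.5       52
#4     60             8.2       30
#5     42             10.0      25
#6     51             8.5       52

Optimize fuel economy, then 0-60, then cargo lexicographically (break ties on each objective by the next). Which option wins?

First maximize fuel economy: best is 52, kept {#3, #6}.
Then minimize 0-60: best is 8.5, kept {#3, #6}.
Then maximize cargo: best is 51, kept {#6}.

#6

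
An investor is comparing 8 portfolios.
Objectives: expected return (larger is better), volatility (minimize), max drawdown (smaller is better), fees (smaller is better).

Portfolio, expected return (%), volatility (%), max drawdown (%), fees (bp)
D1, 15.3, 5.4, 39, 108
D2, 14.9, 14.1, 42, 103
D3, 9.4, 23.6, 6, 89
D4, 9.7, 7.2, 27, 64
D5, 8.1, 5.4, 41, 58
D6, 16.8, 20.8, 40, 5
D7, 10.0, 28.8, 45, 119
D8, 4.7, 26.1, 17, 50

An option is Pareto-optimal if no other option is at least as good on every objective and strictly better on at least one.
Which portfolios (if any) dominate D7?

D1: expected return 15.3≥10.0, volatility 5.4≤28.8, max drawdown 39≤45, fees 108≤119 — dominates D7.
D2: expected return 14.9≥10.0, volatility 14.1≤28.8, max drawdown 42≤45, fees 103≤119 — dominates D7.
D6: expected return 16.8≥10.0, volatility 20.8≤28.8, max drawdown 40≤45, fees 5≤119 — dominates D7.
Others (D3, D4, D5, D8) are each worse than D7 on at least one objective.

D1, D2, D6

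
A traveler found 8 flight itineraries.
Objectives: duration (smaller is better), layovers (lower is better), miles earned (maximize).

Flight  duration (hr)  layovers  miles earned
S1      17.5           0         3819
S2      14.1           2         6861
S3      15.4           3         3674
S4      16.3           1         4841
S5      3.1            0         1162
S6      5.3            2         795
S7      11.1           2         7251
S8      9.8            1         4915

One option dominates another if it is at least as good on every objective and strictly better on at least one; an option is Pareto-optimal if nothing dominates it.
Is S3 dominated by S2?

Yes

S2 vs S3: duration 14.1≤15.4, layovers 2≤3, miles earned 6861≥3674 — S2 is at least as good on every objective with at least one strict improvement.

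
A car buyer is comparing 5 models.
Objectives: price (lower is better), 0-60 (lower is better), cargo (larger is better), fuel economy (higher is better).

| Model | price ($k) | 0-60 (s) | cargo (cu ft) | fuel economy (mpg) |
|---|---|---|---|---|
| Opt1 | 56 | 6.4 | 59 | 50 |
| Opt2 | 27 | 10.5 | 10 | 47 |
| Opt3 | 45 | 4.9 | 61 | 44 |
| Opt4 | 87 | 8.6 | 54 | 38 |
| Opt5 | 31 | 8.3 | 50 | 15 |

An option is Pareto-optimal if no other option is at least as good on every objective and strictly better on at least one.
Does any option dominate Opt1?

No

Opt2: worse on 0-60 (10.5 vs 6.4).
Opt3: worse on fuel economy (44 vs 50).
Opt4: worse on price (87 vs 56).
Opt5: worse on 0-60 (8.3 vs 6.4).
No option is at least as good as Opt1 on every objective and strictly better on one.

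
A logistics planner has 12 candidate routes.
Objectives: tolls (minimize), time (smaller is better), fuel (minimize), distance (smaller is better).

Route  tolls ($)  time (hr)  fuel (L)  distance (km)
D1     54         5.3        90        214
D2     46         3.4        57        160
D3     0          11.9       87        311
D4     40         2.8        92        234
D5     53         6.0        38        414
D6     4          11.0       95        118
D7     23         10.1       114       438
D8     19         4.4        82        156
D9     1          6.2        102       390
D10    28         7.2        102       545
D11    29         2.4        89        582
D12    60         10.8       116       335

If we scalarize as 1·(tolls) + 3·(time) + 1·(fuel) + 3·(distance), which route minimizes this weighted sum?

D6

D1: 1·54 + 3·5.3 + 1·90 + 3·214 = 801.9
D2: 1·46 + 3·3.4 + 1·57 + 3·160 = 593.2
D3: 1·0 + 3·11.9 + 1·87 + 3·311 = 1055.7
D4: 1·40 + 3·2.8 + 1·92 + 3·234 = 842.4
D5: 1·53 + 3·6.0 + 1·38 + 3·414 = 1351.0
D6: 1·4 + 3·11.0 + 1·95 + 3·118 = 486.0
D7: 1·23 + 3·10.1 + 1·114 + 3·438 = 1481.3
D8: 1·19 + 3·4.4 + 1·82 + 3·156 = 582.2
D9: 1·1 + 3·6.2 + 1·102 + 3·390 = 1291.6
D10: 1·28 + 3·7.2 + 1·102 + 3·545 = 1786.6
D11: 1·29 + 3·2.4 + 1·89 + 3·582 = 1871.2
D12: 1·60 + 3·10.8 + 1·116 + 3·335 = 1213.4
Lowest: D6 at 486.0.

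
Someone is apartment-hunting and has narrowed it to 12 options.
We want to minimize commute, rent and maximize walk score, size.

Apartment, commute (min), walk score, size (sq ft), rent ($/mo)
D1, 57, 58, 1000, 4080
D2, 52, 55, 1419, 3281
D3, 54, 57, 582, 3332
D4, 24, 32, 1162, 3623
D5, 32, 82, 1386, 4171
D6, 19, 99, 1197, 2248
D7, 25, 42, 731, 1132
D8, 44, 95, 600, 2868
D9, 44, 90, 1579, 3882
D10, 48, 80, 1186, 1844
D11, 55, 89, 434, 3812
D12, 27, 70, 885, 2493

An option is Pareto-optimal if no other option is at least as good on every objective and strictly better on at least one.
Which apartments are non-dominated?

D1: dominated by D6 (commute 19≤57, walk score 99≥58, size 1197≥1000, rent 2248≤4080).
D2: not dominated.
D3: dominated by D6 (commute 19≤54, walk score 99≥57, size 1197≥582, rent 2248≤3332).
D4: dominated by D6 (commute 19≤24, walk score 99≥32, size 1197≥1162, rent 2248≤3623).
D5: not dominated.
D6: not dominated (best commute).
D7: not dominated (best rent).
D8: dominated by D6 (commute 19≤44, walk score 99≥95, size 1197≥600, rent 2248≤2868).
D9: not dominated (best size).
D10: not dominated.
D11: dominated by D6 (commute 19≤55, walk score 99≥89, size 1197≥434, rent 2248≤3812).
D12: dominated by D6 (commute 19≤27, walk score 99≥70, size 1197≥885, rent 2248≤2493).

D2, D5, D6, D7, D9, D10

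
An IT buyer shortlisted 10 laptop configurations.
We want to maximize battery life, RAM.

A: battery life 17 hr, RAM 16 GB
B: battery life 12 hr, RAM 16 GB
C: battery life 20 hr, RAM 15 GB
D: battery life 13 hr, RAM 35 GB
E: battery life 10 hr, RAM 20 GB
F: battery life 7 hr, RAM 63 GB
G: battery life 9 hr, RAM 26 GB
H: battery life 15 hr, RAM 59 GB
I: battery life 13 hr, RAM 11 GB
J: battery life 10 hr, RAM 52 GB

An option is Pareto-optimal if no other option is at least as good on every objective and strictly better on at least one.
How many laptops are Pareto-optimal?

A: not dominated.
B: dominated by A (battery life 17≥12, RAM 16≥16).
C: not dominated (best battery life).
D: dominated by H (battery life 15≥13, RAM 59≥35).
E: dominated by D (battery life 13≥10, RAM 35≥20).
F: not dominated (best RAM).
G: dominated by D (battery life 13≥9, RAM 35≥26).
H: not dominated.
I: dominated by A (battery life 17≥13, RAM 16≥11).
J: dominated by H (battery life 15≥10, RAM 59≥52).
Pareto-optimal: A, C, F, H → 4.

4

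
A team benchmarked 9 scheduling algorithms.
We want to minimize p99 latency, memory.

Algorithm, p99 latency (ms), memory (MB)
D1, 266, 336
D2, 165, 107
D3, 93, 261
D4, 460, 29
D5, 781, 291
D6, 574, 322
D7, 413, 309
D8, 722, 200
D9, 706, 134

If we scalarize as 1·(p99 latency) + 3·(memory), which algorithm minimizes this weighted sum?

D2

D1: 1·266 + 3·336 = 1274
D2: 1·165 + 3·107 = 486
D3: 1·93 + 3·261 = 876
D4: 1·460 + 3·29 = 547
D5: 1·781 + 3·291 = 1654
D6: 1·574 + 3·322 = 1540
D7: 1·413 + 3·309 = 1340
D8: 1·722 + 3·200 = 1322
D9: 1·706 + 3·134 = 1108
Lowest: D2 at 486.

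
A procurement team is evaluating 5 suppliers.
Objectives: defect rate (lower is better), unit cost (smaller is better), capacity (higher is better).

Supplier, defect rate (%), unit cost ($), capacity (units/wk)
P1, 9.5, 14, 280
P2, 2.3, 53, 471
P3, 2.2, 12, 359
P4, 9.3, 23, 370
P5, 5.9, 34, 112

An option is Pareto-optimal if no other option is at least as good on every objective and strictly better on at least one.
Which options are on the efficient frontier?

P1: dominated by P3 (defect rate 2.2≤9.5, unit cost 12≤14, capacity 359≥280).
P2: not dominated (best capacity).
P3: not dominated (best defect rate).
P4: not dominated.
P5: dominated by P3 (defect rate 2.2≤5.9, unit cost 12≤34, capacity 359≥112).

P2, P3, P4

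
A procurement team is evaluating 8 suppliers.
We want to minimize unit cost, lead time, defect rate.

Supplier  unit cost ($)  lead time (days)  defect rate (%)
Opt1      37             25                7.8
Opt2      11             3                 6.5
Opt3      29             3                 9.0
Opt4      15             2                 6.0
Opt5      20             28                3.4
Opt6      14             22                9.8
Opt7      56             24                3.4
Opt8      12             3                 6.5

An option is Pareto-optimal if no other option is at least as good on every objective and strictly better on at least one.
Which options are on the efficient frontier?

Opt1: dominated by Opt2 (unit cost 11≤37, lead time 3≤25, defect rate 6.5≤7.8).
Opt2: not dominated (best unit cost).
Opt3: dominated by Opt2 (unit cost 11≤29, lead time 3≤3, defect rate 6.5≤9.0).
Opt4: not dominated (best lead time).
Opt5: not dominated.
Opt6: dominated by Opt2 (unit cost 11≤14, lead time 3≤22, defect rate 6.5≤9.8).
Opt7: not dominated.
Opt8: dominated by Opt2 (unit cost 11≤12, lead time 3≤3, defect rate 6.5≤6.5).

Opt2, Opt4, Opt5, Opt7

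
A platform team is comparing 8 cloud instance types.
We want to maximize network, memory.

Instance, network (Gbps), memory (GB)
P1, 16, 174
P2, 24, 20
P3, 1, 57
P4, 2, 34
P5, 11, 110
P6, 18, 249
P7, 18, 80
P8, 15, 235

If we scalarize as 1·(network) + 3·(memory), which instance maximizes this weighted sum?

P6

P1: 1·16 + 3·174 = 538
P2: 1·24 + 3·20 = 84
P3: 1·1 + 3·57 = 172
P4: 1·2 + 3·34 = 104
P5: 1·11 + 3·110 = 341
P6: 1·18 + 3·249 = 765
P7: 1·18 + 3·80 = 258
P8: 1·15 + 3·235 = 720
Highest: P6 at 765.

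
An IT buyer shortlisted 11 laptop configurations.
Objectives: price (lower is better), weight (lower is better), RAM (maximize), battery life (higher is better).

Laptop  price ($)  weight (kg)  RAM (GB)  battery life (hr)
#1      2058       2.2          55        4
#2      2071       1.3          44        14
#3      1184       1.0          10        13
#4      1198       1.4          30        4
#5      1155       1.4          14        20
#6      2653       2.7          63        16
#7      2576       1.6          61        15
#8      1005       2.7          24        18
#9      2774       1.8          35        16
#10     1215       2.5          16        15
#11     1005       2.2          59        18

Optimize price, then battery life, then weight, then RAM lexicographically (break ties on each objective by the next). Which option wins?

#11

First minimize price: best is 1005, kept {#8, #11}.
Then maximize battery life: best is 18, kept {#8, #11}.
Then minimize weight: best is 2.2, kept {#11}.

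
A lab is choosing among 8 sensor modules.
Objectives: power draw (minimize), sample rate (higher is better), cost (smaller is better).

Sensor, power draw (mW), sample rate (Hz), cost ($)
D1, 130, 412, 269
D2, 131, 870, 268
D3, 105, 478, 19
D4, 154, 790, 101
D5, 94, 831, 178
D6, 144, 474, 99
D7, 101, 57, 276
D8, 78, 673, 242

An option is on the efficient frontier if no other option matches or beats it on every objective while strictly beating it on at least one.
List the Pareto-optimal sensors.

D1: dominated by D3 (power draw 105≤130, sample rate 478≥412, cost 19≤269).
D2: not dominated (best sample rate).
D3: not dominated (best cost).
D4: not dominated.
D5: not dominated.
D6: dominated by D3 (power draw 105≤144, sample rate 478≥474, cost 19≤99).
D7: dominated by D5 (power draw 94≤101, sample rate 831≥57, cost 178≤276).
D8: not dominated (best power draw).

D2, D3, D4, D5, D8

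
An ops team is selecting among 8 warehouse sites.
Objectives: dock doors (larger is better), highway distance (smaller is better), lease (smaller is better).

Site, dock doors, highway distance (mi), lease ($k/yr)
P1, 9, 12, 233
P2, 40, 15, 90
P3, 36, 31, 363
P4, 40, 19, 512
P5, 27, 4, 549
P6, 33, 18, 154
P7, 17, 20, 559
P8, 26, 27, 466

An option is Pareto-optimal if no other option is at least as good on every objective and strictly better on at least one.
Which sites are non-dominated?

P1, P2, P5

P1: not dominated.
P2: not dominated (best lease).
P3: dominated by P2 (dock doors 40≥36, highway distance 15≤31, lease 90≤363).
P4: dominated by P2 (dock doors 40≥40, highway distance 15≤19, lease 90≤512).
P5: not dominated (best highway distance).
P6: dominated by P2 (dock doors 40≥33, highway distance 15≤18, lease 90≤154).
P7: dominated by P2 (dock doors 40≥17, highway distance 15≤20, lease 90≤559).
P8: dominated by P2 (dock doors 40≥26, highway distance 15≤27, lease 90≤466).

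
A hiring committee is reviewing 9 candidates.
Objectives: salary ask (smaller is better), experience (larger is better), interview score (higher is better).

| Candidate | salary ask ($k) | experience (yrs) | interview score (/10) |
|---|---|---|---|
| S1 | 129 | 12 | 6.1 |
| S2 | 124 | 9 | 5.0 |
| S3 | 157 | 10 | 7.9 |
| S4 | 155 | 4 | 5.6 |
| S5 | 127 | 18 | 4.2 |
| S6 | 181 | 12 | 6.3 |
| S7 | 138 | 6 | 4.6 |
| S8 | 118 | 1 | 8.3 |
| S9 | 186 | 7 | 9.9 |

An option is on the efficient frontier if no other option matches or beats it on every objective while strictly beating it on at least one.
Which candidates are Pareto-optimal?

S1: not dominated.
S2: not dominated.
S3: not dominated.
S4: dominated by S1 (salary ask 129≤155, experience 12≥4, interview score 6.1≥5.6).
S5: not dominated (best experience).
S6: not dominated.
S7: dominated by S1 (salary ask 129≤138, experience 12≥6, interview score 6.1≥4.6).
S8: not dominated (best salary ask).
S9: not dominated (best interview score).

S1, S2, S3, S5, S6, S8, S9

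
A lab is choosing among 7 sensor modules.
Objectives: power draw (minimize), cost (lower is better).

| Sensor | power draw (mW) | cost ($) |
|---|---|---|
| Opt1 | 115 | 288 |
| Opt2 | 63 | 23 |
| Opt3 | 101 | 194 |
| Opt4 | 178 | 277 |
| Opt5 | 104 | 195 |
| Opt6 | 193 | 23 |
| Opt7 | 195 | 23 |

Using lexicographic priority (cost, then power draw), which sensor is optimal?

Opt2

First minimize cost: best is 23, kept {Opt2, Opt6, Opt7}.
Then minimize power draw: best is 63, kept {Opt2}.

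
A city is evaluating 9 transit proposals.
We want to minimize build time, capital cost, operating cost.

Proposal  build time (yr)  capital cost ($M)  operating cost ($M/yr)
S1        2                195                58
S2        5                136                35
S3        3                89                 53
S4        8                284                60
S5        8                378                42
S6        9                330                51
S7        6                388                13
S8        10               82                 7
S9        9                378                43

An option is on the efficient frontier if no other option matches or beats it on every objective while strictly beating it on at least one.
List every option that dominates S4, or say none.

S1: build time 2≤8, capital cost 195≤284, operating cost 58≤60 — dominates S4.
S2: build time 5≤8, capital cost 136≤284, operating cost 35≤60 — dominates S4.
S3: build time 3≤8, capital cost 89≤284, operating cost 53≤60 — dominates S4.
Others (S5, S6, S7, S8, S9) are each worse than S4 on at least one objective.

S1, S2, S3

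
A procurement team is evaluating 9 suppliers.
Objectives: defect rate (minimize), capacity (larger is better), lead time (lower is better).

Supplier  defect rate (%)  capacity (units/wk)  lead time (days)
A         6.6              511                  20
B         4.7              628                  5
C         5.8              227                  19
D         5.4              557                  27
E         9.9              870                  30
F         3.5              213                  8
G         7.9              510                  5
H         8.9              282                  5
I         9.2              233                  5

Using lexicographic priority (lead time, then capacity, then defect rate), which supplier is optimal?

First minimize lead time: best is 5, kept {B, G, H, I}.
Then maximize capacity: best is 628, kept {B}.

B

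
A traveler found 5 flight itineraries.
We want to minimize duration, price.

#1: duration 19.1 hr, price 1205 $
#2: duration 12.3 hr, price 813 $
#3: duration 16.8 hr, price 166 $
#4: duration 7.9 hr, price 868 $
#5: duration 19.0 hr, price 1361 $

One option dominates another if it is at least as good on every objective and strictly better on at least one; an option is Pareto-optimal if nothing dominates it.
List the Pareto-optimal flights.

#2, #3, #4

#1: dominated by #2 (duration 12.3≤19.1, price 813≤1205).
#2: not dominated.
#3: not dominated (best price).
#4: not dominated (best duration).
#5: dominated by #2 (duration 12.3≤19.0, price 813≤1361).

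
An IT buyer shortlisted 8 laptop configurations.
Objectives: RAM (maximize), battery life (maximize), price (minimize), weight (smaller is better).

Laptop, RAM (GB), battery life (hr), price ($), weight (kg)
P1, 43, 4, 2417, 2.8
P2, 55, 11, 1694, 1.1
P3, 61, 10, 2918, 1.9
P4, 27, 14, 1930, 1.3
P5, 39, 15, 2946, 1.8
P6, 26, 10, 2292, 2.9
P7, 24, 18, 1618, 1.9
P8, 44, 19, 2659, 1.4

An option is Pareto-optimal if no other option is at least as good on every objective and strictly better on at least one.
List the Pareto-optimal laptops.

P2, P3, P4, P7, P8

P1: dominated by P2 (RAM 55≥43, battery life 11≥4, price 1694≤2417, weight 1.1≤2.8).
P2: not dominated (best weight).
P3: not dominated (best RAM).
P4: not dominated.
P5: dominated by P8 (RAM 44≥39, battery life 19≥15, price 2659≤2946, weight 1.4≤1.8).
P6: dominated by P2 (RAM 55≥26, battery life 11≥10, price 1694≤2292, weight 1.1≤2.9).
P7: not dominated (best price).
P8: not dominated (best battery life).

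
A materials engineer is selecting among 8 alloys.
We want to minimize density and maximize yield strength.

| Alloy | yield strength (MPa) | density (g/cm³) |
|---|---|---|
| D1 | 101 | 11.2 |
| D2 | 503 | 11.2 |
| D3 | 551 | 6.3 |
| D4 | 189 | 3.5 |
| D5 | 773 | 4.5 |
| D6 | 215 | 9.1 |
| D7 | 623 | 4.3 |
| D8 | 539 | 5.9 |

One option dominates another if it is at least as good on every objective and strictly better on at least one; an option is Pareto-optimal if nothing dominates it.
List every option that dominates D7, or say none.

none

D1: worse on yield strength (101 vs 623).
D2: worse on yield strength (503 vs 623).
D3: worse on yield strength (551 vs 623).
D4: worse on yield strength (189 vs 623).
D5: worse on density (4.5 vs 4.3).
D6: worse on yield strength (215 vs 623).
D8: worse on yield strength (539 vs 623).
No option dominates D7.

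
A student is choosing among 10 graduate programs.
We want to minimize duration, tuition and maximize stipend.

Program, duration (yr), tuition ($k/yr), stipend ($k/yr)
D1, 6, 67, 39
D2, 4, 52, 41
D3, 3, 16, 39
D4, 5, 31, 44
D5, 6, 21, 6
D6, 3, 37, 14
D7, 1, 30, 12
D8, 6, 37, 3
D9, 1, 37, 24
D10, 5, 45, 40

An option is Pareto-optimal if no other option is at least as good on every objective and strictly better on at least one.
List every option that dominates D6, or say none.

D3: duration 3≤3, tuition 16≤37, stipend 39≥14 — dominates D6.
D9: duration 1≤3, tuition 37≤37, stipend 24≥14 — dominates D6.
Others (D1, D2, D4, D5, D7, D8, D10) are each worse than D6 on at least one objective.

D3, D9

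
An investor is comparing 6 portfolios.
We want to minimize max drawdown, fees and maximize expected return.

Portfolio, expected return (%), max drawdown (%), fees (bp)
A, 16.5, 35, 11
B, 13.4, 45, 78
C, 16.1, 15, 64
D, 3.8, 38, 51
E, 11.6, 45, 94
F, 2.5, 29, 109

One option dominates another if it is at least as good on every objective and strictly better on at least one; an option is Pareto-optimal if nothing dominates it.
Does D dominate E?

No

D vs E: D is worse on expected return (3.8 vs 11.6), so it does not dominate E.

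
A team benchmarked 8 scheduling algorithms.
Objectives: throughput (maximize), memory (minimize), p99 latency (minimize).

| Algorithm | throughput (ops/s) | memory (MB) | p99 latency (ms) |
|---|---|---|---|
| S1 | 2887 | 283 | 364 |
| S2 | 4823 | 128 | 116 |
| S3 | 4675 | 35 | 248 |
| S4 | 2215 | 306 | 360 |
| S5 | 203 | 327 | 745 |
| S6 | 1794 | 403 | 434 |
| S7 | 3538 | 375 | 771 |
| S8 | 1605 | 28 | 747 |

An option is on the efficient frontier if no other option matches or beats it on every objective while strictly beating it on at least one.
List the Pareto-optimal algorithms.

S2, S3, S8

S1: dominated by S2 (throughput 4823≥2887, memory 128≤283, p99 latency 116≤364).
S2: not dominated (best throughput).
S3: not dominated.
S4: dominated by S2 (throughput 4823≥2215, memory 128≤306, p99 latency 116≤360).
S5: dominated by S1 (throughput 2887≥203, memory 283≤327, p99 latency 364≤745).
S6: dominated by S1 (throughput 2887≥1794, memory 283≤403, p99 latency 364≤434).
S7: dominated by S2 (throughput 4823≥3538, memory 128≤375, p99 latency 116≤771).
S8: not dominated (best memory).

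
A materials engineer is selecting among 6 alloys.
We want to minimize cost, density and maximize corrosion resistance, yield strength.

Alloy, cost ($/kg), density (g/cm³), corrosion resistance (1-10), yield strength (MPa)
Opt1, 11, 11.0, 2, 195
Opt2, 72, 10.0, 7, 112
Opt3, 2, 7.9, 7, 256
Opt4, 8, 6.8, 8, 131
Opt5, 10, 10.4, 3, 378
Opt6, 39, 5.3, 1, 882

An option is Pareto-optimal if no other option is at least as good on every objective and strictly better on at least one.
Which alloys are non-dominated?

Opt1: dominated by Opt3 (cost 2≤11, density 7.9≤11.0, corrosion resistance 7≥2, yield strength 256≥195).
Opt2: dominated by Opt3 (cost 2≤72, density 7.9≤10.0, corrosion resistance 7≥7, yield strength 256≥112).
Opt3: not dominated (best cost).
Opt4: not dominated (best corrosion resistance).
Opt5: not dominated.
Opt6: not dominated (best density).

Opt3, Opt4, Opt5, Opt6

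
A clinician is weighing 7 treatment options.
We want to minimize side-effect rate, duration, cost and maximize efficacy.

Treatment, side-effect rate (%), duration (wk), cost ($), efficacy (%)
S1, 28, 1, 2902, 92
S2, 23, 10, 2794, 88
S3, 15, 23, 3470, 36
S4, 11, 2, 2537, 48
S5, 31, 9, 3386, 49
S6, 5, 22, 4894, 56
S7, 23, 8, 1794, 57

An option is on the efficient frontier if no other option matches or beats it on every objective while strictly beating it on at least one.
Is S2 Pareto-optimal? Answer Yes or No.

Yes

S1: worse on side-effect rate (28 vs 23).
S3: worse on duration (23 vs 10).
S4: worse on efficacy (48 vs 88).
S5: worse on side-effect rate (31 vs 23).
S6: worse on duration (22 vs 10).
S7: worse on efficacy (57 vs 88).
No option is at least as good as S2 on every objective and strictly better on one.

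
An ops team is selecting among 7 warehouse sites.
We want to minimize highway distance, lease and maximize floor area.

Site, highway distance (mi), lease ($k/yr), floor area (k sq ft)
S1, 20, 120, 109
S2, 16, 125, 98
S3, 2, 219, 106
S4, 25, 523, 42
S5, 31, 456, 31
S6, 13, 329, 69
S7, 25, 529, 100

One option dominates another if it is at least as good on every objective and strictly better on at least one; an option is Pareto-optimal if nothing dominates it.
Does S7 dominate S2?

No

S7 vs S2: S7 is worse on highway distance (25 vs 16), so it does not dominate S2.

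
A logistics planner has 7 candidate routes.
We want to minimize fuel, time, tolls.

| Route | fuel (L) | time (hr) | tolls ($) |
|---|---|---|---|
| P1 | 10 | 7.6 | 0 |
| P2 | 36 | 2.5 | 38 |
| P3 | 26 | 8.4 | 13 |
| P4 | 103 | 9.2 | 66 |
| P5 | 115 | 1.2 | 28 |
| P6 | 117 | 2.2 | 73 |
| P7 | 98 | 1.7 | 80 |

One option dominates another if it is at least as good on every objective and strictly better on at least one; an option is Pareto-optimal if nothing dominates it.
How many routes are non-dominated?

P1: not dominated (best fuel).
P2: not dominated.
P3: dominated by P1 (fuel 10≤26, time 7.6≤8.4, tolls 0≤13).
P4: dominated by P1 (fuel 10≤103, time 7.6≤9.2, tolls 0≤66).
P5: not dominated (best time).
P6: dominated by P5 (fuel 115≤117, time 1.2≤2.2, tolls 28≤73).
P7: not dominated.
Pareto-optimal: P1, P2, P5, P7 → 4.

4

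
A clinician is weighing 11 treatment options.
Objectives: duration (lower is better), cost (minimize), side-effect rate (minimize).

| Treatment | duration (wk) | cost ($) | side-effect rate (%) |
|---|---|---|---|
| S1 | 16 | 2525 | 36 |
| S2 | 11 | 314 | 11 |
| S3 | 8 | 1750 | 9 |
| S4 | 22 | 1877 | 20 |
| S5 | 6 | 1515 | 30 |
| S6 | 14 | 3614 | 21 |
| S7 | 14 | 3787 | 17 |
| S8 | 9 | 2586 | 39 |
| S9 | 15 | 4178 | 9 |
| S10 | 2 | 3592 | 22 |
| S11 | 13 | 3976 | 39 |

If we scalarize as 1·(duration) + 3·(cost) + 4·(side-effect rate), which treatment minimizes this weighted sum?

S1: 1·16 + 3·2525 + 4·36 = 7735
S2: 1·11 + 3·314 + 4·11 = 997
S3: 1·8 + 3·1750 + 4·9 = 5294
S4: 1·22 + 3·1877 + 4·20 = 5733
S5: 1·6 + 3·1515 + 4·30 = 4671
S6: 1·14 + 3·3614 + 4·21 = 10940
S7: 1·14 + 3·3787 + 4·17 = 11443
S8: 1·9 + 3·2586 + 4·39 = 7923
S9: 1·15 + 3·4178 + 4·9 = 12585
S10: 1·2 + 3·3592 + 4·22 = 10866
S11: 1·13 + 3·3976 + 4·39 = 12097
Lowest: S2 at 997.

S2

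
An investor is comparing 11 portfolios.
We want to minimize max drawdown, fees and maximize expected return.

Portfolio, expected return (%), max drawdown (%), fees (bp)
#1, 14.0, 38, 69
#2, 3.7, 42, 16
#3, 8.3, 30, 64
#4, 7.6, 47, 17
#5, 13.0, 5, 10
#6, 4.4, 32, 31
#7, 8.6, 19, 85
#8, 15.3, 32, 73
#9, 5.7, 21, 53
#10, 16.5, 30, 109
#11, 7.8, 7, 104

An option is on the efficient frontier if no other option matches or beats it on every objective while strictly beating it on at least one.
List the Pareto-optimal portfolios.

#1: not dominated.
#2: dominated by #5 (expected return 13.0≥3.7, max drawdown 5≤42, fees 10≤16).
#3: dominated by #5 (expected return 13.0≥8.3, max drawdown 5≤30, fees 10≤64).
#4: dominated by #5 (expected return 13.0≥7.6, max drawdown 5≤47, fees 10≤17).
#5: not dominated (best max drawdown).
#6: dominated by #5 (expected return 13.0≥4.4, max drawdown 5≤32, fees 10≤31).
#7: dominated by #5 (expected return 13.0≥8.6, max drawdown 5≤19, fees 10≤85).
#8: not dominated.
#9: dominated by #5 (expected return 13.0≥5.7, max drawdown 5≤21, fees 10≤53).
#10: not dominated (best expected return).
#11: dominated by #5 (expected return 13.0≥7.8, max drawdown 5≤7, fees 10≤104).

#1, #5, #8, #10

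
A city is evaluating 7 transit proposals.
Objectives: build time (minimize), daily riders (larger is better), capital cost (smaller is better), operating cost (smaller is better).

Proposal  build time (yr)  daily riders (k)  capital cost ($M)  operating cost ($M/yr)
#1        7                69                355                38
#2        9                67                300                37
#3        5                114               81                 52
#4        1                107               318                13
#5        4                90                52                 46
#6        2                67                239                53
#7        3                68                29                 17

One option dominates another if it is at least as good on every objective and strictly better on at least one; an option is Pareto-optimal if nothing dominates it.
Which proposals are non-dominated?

#1: dominated by #4 (build time 1≤7, daily riders 107≥69, capital cost 318≤355, operating cost 13≤38).
#2: dominated by #7 (build time 3≤9, daily riders 68≥67, capital cost 29≤300, operating cost 17≤37).
#3: not dominated (best daily riders).
#4: not dominated (best build time).
#5: not dominated.
#6: not dominated.
#7: not dominated (best capital cost).

#3, #4, #5, #6, #7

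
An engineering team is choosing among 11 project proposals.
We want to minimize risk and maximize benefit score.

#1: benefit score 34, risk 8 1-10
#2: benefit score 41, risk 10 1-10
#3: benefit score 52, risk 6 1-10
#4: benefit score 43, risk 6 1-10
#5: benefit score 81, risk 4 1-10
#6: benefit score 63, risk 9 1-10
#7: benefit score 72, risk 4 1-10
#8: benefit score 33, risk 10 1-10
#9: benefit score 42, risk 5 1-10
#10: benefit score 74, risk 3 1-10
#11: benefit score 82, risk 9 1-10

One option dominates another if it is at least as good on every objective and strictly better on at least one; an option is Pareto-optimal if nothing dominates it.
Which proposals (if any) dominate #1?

#3, #4, #5, #7, #9, #10

#3: benefit score 52≥34, risk 6≤8 — dominates #1.
#4: benefit score 43≥34, risk 6≤8 — dominates #1.
#5: benefit score 81≥34, risk 4≤8 — dominates #1.
#7: benefit score 72≥34, risk 4≤8 — dominates #1.
#9: benefit score 42≥34, risk 5≤8 — dominates #1.
#10: benefit score 74≥34, risk 3≤8 — dominates #1.
Others (#2, #6, #8, #11) are each worse than #1 on at least one objective.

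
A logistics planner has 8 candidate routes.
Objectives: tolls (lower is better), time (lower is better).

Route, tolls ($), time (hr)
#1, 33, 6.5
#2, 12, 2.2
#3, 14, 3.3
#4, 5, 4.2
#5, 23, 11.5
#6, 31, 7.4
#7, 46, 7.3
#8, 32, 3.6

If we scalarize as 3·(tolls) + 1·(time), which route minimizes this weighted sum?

#1: 3·33 + 1·6.5 = 105.5
#2: 3·12 + 1·2.2 = 38.2
#3: 3·14 + 1·3.3 = 45.3
#4: 3·5 + 1·4.2 = 19.2
#5: 3·23 + 1·11.5 = 80.5
#6: 3·31 + 1·7.4 = 100.4
#7: 3·46 + 1·7.3 = 145.3
#8: 3·32 + 1·3.6 = 99.6
Lowest: #4 at 19.2.

#4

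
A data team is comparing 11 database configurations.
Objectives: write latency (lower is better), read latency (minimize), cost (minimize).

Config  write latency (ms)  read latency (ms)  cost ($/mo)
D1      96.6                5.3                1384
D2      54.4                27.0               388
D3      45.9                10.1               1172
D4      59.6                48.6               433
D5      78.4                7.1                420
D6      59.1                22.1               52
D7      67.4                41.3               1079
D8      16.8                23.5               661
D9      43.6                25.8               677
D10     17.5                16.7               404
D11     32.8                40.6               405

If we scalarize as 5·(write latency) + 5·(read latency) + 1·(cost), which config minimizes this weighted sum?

D6

D1: 5·96.6 + 5·5.3 + 1·1384 = 1893.5
D2: 5·54.4 + 5·27.0 + 1·388 = 795.0
D3: 5·45.9 + 5·10.1 + 1·1172 = 1452.0
D4: 5·59.6 + 5·48.6 + 1·433 = 974.0
D5: 5·78.4 + 5·7.1 + 1·420 = 847.5
D6: 5·59.1 + 5·22.1 + 1·52 = 458.0
D7: 5·67.4 + 5·41.3 + 1·1079 = 1622.5
D8: 5·16.8 + 5·23.5 + 1·661 = 862.5
D9: 5·43.6 + 5·25.8 + 1·677 = 1024.0
D10: 5·17.5 + 5·16.7 + 1·404 = 575.0
D11: 5·32.8 + 5·40.6 + 1·405 = 772.0
Lowest: D6 at 458.0.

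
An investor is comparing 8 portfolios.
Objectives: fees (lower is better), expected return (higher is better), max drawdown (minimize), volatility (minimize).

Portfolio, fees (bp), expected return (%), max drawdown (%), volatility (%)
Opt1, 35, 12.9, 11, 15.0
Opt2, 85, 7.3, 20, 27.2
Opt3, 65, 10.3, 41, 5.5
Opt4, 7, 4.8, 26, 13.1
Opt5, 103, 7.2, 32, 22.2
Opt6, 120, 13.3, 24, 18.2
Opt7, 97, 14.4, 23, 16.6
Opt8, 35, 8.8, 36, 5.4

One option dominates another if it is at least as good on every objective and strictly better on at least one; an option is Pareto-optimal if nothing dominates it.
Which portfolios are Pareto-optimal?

Opt1: not dominated (best max drawdown).
Opt2: dominated by Opt1 (fees 35≤85, expected return 12.9≥7.3, max drawdown 11≤20, volatility 15.0≤27.2).
Opt3: not dominated.
Opt4: not dominated (best fees).
Opt5: dominated by Opt1 (fees 35≤103, expected return 12.9≥7.2, max drawdown 11≤32, volatility 15.0≤22.2).
Opt6: dominated by Opt7 (fees 97≤120, expected return 14.4≥13.3, max drawdown 23≤24, volatility 16.6≤18.2).
Opt7: not dominated (best expected return).
Opt8: not dominated (best volatility).

Opt1, Opt3, Opt4, Opt7, Opt8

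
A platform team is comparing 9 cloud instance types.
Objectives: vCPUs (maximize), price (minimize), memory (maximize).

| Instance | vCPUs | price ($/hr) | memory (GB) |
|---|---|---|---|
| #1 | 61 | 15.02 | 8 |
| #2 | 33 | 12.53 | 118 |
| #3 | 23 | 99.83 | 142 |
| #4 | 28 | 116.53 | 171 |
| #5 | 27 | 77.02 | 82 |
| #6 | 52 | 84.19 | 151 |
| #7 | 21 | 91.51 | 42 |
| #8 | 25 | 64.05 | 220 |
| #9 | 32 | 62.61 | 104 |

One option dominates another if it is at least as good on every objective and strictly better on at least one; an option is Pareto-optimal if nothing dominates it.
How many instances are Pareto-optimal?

5

#1: not dominated (best vCPUs).
#2: not dominated (best price).
#3: dominated by #6 (vCPUs 52≥23, price 84.19≤99.83, memory 151≥142).
#4: not dominated.
#5: dominated by #2 (vCPUs 33≥27, price 12.53≤77.02, memory 118≥82).
#6: not dominated.
#7: dominated by #2 (vCPUs 33≥21, price 12.53≤91.51, memory 118≥42).
#8: not dominated (best memory).
#9: dominated by #2 (vCPUs 33≥32, price 12.53≤62.61, memory 118≥104).
Pareto-optimal: #1, #2, #4, #6, #8 → 5.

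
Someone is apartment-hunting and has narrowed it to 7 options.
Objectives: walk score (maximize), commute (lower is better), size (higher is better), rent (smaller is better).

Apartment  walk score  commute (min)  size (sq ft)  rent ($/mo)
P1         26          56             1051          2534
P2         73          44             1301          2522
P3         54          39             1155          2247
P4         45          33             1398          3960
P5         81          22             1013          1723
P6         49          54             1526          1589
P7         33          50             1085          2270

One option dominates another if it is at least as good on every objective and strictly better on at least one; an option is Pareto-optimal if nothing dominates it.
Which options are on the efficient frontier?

P2, P3, P4, P5, P6

P1: dominated by P2 (walk score 73≥26, commute 44≤56, size 1301≥1051, rent 2522≤2534).
P2: not dominated.
P3: not dominated.
P4: not dominated.
P5: not dominated (best walk score).
P6: not dominated (best size).
P7: dominated by P3 (walk score 54≥33, commute 39≤50, size 1155≥1085, rent 2247≤2270).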